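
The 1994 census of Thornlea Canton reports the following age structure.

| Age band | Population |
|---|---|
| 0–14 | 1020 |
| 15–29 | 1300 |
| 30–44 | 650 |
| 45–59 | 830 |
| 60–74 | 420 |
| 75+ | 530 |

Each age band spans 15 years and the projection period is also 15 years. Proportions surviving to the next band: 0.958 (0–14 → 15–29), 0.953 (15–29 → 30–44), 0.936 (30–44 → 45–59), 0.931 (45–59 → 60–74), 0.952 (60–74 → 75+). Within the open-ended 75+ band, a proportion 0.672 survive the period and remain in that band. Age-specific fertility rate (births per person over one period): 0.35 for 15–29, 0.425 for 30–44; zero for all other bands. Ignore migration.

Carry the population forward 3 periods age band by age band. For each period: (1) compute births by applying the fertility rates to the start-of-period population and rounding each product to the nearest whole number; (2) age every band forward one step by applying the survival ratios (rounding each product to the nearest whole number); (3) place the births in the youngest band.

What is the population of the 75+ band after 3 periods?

1375

[period 1]
Births: 1300 × 0.35 = 455, 650 × 0.425 = 276 → 731
15–29: 1020 × 0.958 = 977
30–44: 1300 × 0.953 = 1239
45–59: 650 × 0.936 = 608
60–74: 830 × 0.931 = 773
75+: 420 × 0.952 + 530 × 0.672 = 400 + 356 = 756
End of period: [731, 977, 1239, 608, 773, 756]
[period 2]
Births: 977 × 0.35 = 342, 1239 × 0.425 = 527 → 869
15–29: 731 × 0.958 = 700
30–44: 977 × 0.953 = 931
45–59: 1239 × 0.936 = 1160
60–74: 608 × 0.931 = 566
75+: 773 × 0.952 + 756 × 0.672 = 736 + 508 = 1244
End of period: [869, 700, 931, 1160, 566, 1244]
[period 3]
Births: 700 × 0.35 = 245, 931 × 0.425 = 396 → 641
15–29: 869 × 0.958 = 833
30–44: 700 × 0.953 = 667
45–59: 931 × 0.936 = 871
60–74: 1160 × 0.931 = 1080
75+: 566 × 0.952 + 1244 × 0.672 = 539 + 836 = 1375
End of period: [641, 833, 667, 871, 1080, 1375]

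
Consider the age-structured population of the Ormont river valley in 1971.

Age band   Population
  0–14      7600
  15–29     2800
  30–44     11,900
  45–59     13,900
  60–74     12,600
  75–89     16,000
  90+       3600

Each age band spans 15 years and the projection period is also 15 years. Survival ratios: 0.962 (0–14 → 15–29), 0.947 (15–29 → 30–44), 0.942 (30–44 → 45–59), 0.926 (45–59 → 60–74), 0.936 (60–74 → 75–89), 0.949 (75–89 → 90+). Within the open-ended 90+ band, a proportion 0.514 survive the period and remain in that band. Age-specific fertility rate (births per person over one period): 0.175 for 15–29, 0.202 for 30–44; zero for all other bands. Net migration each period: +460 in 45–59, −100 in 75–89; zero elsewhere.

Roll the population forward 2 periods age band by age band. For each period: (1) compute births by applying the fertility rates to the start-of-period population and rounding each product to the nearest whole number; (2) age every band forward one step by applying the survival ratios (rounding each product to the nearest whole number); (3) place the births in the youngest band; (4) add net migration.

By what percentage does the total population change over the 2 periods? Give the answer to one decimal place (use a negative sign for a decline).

-16.5

After projecting period 1:
Births: 2800 × 0.175 = 490, 11900 × 0.202 = 2404 ⇒ total 2894
15–29: 7600 × 0.962 = 7311
30–44: 2800 × 0.947 = 2652
45–59: 11900 × 0.942 = 11210
60–74: 13900 × 0.926 = 12871
75–89: 12600 × 0.936 = 11794
90+: 16000 × 0.949 + 3600 × 0.514 = 15184 + 1850 = 17034
Net migration: 45–59 + 460 → 11670; 75–89 − 100 → 11694
→ [2894, 7311, 2652, 11670, 12871, 11694, 17034]
After projecting period 2:
Births: 7311 × 0.175 = 1279, 2652 × 0.202 = 536 ⇒ total 1815
15–29: 2894 × 0.962 = 2784
30–44: 7311 × 0.947 = 6924
45–59: 2652 × 0.942 = 2498
60–74: 11670 × 0.926 = 10806
75–89: 12871 × 0.936 = 12047
90+: 11694 × 0.949 + 17034 × 0.514 = 11098 + 8755 = 19853
Net migration: 45–59 + 460 → 2958; 75–89 − 100 → 11947
→ [1815, 2784, 6924, 2958, 10806, 11947, 19853]
Total: 68400 → 57087; change = -11313; percentage change = -16.5%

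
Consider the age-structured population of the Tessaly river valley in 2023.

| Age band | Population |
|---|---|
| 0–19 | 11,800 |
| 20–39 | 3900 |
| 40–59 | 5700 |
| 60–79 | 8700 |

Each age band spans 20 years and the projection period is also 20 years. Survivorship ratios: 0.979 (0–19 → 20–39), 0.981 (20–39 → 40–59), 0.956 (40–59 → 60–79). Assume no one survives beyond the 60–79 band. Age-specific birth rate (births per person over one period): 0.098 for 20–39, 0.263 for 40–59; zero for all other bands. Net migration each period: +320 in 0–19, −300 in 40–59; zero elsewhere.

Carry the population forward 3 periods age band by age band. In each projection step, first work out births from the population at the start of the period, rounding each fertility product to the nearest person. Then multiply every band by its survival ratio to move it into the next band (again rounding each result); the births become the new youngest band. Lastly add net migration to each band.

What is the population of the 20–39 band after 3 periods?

2329

Period 1:
Births: 3900 * 0.098 = 382 ; 5700 * 0.263 = 1499 → total 1881
20–39: 11800 * 0.979 = 11552
40–59: 3900 * 0.981 = 3826
60–79: 5700 * 0.956 = 5449
Net migration: 0–19 + 320 → 2201; 40–59 − 300 → 3526
End of period: [2201, 11552, 3526, 5449]
Period 2:
Births: 11552 * 0.098 = 1132 ; 3526 * 0.263 = 927 → total 2059
20–39: 2201 * 0.979 = 2155
40–59: 11552 * 0.981 = 11333
60–79: 3526 * 0.956 = 3371
Net migration: 0–19 + 320 → 2379; 40–59 − 300 → 11033
End of period: [2379, 2155, 11033, 3371]
Period 3:
Births: 2155 * 0.098 = 211 ; 11033 * 0.263 = 2902 → total 3113
20–39: 2379 * 0.979 = 2329
40–59: 2155 * 0.981 = 2114
60–79: 11033 * 0.956 = 10548
Net migration: 0–19 + 320 → 3433; 40–59 − 300 → 1814
End of period: [3433, 2329, 1814, 10548]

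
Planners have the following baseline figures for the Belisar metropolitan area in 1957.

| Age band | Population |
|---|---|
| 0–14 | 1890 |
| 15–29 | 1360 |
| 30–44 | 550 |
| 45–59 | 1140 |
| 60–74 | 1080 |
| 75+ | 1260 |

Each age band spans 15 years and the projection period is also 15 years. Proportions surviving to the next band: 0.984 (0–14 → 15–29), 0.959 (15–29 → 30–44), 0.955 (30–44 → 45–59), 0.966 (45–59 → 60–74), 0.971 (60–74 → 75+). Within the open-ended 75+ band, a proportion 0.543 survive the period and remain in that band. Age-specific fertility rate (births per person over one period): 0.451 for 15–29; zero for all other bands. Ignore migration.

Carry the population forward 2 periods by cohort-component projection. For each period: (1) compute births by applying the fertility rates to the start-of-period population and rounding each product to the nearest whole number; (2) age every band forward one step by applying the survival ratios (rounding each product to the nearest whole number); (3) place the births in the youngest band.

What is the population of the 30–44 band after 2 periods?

1784

— Period 1 —
Births: 1360 * 0.451 = 613
15–29: 1890 * 0.984 = 1860
30–44: 1360 * 0.959 = 1304
45–59: 550 * 0.955 = 525
60–74: 1140 * 0.966 = 1101
75+: 1080 * 0.971 + 1260 * 0.543 = 1049 + 684 = 1733
Giving 613 / 1860 / 1304 / 525 / 1101 / 1733.
— Period 2 —
Births: 1860 * 0.451 = 839
15–29: 613 * 0.984 = 603
30–44: 1860 * 0.959 = 1784
45–59: 1304 * 0.955 = 1245
60–74: 525 * 0.966 = 507
75+: 1101 * 0.971 + 1733 * 0.543 = 1069 + 941 = 2010
Giving 839 / 603 / 1784 / 1245 / 507 / 2010.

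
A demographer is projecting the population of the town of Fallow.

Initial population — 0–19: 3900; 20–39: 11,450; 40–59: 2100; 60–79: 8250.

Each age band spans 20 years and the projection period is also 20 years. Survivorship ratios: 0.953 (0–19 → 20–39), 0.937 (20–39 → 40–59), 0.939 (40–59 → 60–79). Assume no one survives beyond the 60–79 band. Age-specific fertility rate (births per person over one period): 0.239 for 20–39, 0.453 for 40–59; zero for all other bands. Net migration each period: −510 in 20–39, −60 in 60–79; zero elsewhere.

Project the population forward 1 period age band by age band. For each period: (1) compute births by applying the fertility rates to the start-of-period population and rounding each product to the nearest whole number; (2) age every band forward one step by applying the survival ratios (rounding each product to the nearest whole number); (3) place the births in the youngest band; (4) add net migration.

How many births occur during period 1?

3688

Period 1:
Births: 11450 × 0.239 = 2737  |  2100 × 0.453 = 951 — total 3688
20–39: 3900 × 0.953 = 3717
40–59: 11450 × 0.937 = 10729
60–79: 2100 × 0.939 = 1972
Net migration: 20–39 − 510 → 3207; 60–79 − 60 → 1912
End of period: [3688, 3207, 10729, 1912]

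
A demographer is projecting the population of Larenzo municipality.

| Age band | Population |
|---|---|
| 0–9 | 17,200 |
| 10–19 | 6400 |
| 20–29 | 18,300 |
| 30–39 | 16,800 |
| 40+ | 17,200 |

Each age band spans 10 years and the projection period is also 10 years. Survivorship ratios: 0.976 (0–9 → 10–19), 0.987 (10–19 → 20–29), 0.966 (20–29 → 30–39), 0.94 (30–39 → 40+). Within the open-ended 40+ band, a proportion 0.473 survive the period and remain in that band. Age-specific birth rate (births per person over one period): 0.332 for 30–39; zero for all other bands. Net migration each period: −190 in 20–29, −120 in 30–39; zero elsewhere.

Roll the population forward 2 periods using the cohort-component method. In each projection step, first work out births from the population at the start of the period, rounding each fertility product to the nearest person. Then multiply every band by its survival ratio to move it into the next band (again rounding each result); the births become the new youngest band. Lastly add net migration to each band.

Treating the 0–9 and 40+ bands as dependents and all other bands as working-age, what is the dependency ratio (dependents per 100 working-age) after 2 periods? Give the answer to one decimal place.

Period 1.
Births: 16800 * 0.332 = 5578
10–19: 17200 * 0.976 = 16787
20–29: 6400 * 0.987 = 6317
30–39: 18300 * 0.966 = 17678
40+: 16800 * 0.94 + 17200 * 0.473 = 15792 + 8136 = 23928
Net migration: 20–29 − 190 → 6127; 30–39 − 120 → 17558
Population now: 0–9=5578, 10–19=16787, 20–29=6127, 30–39=17558, 40+=23928
Period 2.
Births: 17558 * 0.332 = 5829
10–19: 5578 * 0.976 = 5444
20–29: 16787 * 0.987 = 16569
30–39: 6127 * 0.966 = 5919
40+: 17558 * 0.94 + 23928 * 0.473 = 16505 + 11318 = 27823
Net migration: 20–29 − 190 → 16379; 30–39 − 120 → 5799
Population now: 0–9=5829, 10–19=5444, 20–29=16379, 30–39=5799, 40+=27823
Dependents (band 0–9 + band 40+) = 5829 + 27823 = 33652; working-age = 27622; ratio = 33652/27622 × 100 = 121.8

121.8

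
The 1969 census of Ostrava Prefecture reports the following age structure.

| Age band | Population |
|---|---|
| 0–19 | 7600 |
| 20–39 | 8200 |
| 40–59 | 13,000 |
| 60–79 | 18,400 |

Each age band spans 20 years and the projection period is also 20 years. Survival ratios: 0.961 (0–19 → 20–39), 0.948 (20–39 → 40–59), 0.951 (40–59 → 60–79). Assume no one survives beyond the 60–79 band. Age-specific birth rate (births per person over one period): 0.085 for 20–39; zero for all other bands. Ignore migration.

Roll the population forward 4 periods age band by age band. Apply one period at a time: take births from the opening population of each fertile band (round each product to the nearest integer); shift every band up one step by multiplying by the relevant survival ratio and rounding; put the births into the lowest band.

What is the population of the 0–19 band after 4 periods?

51

— Period 1 —
Births: 8200 × 0.085 = 697
20–39: 7600 × 0.961 = 7304
40–59: 8200 × 0.948 = 7774
60–79: 13000 × 0.951 = 12363
Population now: 0–19=697, 20–39=7304, 40–59=7774, 60–79=12363
— Period 2 —
Births: 7304 × 0.085 = 621
20–39: 697 × 0.961 = 670
40–59: 7304 × 0.948 = 6924
60–79: 7774 × 0.951 = 7393
Population now: 0–19=621, 20–39=670, 40–59=6924, 60–79=7393
— Period 3 —
Births: 670 × 0.085 = 57
20–39: 621 × 0.961 = 597
40–59: 670 × 0.948 = 635
60–79: 6924 × 0.951 = 6585
Population now: 0–19=57, 20–39=597, 40–59=635, 60–79=6585
— Period 4 —
Births: 597 × 0.085 = 51
20–39: 57 × 0.961 = 55
40–59: 597 × 0.948 = 566
60–79: 635 × 0.951 = 604
Population now: 0–19=51, 20–39=55, 40–59=566, 60–79=604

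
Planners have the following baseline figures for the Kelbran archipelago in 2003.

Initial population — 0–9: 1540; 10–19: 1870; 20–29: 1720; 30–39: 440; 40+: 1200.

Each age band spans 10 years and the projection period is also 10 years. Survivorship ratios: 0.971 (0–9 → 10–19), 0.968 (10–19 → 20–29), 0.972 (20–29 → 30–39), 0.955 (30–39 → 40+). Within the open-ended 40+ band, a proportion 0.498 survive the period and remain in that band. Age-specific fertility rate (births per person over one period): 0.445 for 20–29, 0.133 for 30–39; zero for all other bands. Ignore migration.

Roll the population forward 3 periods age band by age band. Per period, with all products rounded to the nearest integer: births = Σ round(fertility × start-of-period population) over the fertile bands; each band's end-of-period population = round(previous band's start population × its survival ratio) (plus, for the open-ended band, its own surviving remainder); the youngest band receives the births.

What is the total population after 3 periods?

Period 1:
Births: 1720 × 0.445 = 765 ; 440 × 0.133 = 59 → 824
10–19: 1540 × 0.971 = 1495
20–29: 1870 × 0.968 = 1810
30–39: 1720 × 0.972 = 1672
40+: 440 × 0.955 + 1200 × 0.498 = 420 + 598 = 1018
End of period: [824, 1495, 1810, 1672, 1018]
Period 2:
Births: 1810 × 0.445 = 805 ; 1672 × 0.133 = 222 → 1027
10–19: 824 × 0.971 = 800
20–29: 1495 × 0.968 = 1447
30–39: 1810 × 0.972 = 1759
40+: 1672 × 0.955 + 1018 × 0.498 = 1597 + 507 = 2104
End of period: [1027, 800, 1447, 1759, 2104]
Period 3:
Births: 1447 × 0.445 = 644 ; 1759 × 0.133 = 234 → 878
10–19: 1027 × 0.971 = 997
20–29: 800 × 0.968 = 774
30–39: 1447 × 0.972 = 1406
40+: 1759 × 0.955 + 2104 × 0.498 = 1680 + 1048 = 2728
End of period: [878, 997, 774, 1406, 2728]
Total after period 3: 878 + 997 + 774 + 1406 + 2728 = 6783

6783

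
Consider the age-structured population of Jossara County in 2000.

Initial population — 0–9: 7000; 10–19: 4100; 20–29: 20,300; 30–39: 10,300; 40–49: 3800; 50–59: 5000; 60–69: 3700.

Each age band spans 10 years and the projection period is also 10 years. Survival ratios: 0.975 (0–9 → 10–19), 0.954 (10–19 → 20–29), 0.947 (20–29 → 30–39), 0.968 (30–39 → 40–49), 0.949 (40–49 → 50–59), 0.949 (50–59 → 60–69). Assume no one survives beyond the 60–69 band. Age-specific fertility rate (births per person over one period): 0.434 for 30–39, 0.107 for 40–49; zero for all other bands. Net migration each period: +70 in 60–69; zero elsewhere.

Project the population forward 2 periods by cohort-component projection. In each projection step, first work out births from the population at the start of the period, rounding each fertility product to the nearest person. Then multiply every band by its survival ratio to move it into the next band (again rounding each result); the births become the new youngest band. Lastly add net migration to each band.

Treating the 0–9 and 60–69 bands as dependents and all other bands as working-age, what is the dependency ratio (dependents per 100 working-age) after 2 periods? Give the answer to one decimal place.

30.0

Let group 1 be 0–9 through group 7 = 60–69.
Period 1:
Births: 10300 * 0.434 = 4470  |  3800 * 0.107 = 407 → total 4877
Group 2: 7000 * 0.975 = 6825
Group 3: 4100 * 0.954 = 3911
Group 4: 20300 * 0.947 = 19224
Group 5: 10300 * 0.968 = 9970
Group 6: 3800 * 0.949 = 3606
Group 7: 5000 * 0.949 = 4745
Net migration: Group 7 + 70 → 4815
End of period: [4877, 6825, 3911, 19224, 9970, 3606, 4815]
Period 2:
Births: 19224 * 0.434 = 8343  |  9970 * 0.107 = 1067 → total 9410
Group 2: 4877 * 0.975 = 4755
Group 3: 6825 * 0.954 = 6511
Group 4: 3911 * 0.947 = 3704
Group 5: 19224 * 0.968 = 18609
Group 6: 9970 * 0.949 = 9462
Group 7: 3606 * 0.949 = 3422
Net migration: Group 7 + 70 → 3492
End of period: [9410, 4755, 6511, 3704, 18609, 9462, 3492]
Dependents (band 0–9 + band 60–69) = 9410 + 3492 = 12902; working-age = 43041; ratio = 12902/43041 × 100 = 30.0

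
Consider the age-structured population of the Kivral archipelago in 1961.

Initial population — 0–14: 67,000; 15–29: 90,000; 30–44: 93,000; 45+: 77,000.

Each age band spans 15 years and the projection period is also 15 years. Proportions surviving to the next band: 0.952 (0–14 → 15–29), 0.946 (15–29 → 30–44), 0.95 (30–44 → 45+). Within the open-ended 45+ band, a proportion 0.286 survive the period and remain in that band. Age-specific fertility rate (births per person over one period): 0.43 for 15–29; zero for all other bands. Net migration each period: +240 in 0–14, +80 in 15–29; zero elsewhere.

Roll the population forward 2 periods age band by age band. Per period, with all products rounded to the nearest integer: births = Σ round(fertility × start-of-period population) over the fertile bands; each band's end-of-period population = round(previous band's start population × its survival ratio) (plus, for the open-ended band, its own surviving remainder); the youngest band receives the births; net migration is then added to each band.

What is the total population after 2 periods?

Numbering the groups 1..4 from youngest to oldest:
[period 1]
Births: 90000 × 0.43 = 38700
Group 2: 67000 × 0.952 = 63784
Group 3: 90000 × 0.946 = 85140
Group 4: 93000 × 0.95 + 77000 × 0.286 = 88350 + 22022 = 110372
Net migration: Group 1 + 240 → 38940; Group 2 + 80 → 63864
→ [38940, 63864, 85140, 110372]
[period 2]
Births: 63864 × 0.43 = 27462
Group 2: 38940 × 0.952 = 37071
Group 3: 63864 × 0.946 = 60415
Group 4: 85140 × 0.95 + 110372 × 0.286 = 80883 + 31566 = 112449
Net migration: Group 1 + 240 → 27702; Group 2 + 80 → 37151
→ [27702, 37151, 60415, 112449]
Total after period 2: 27702 + 37151 + 60415 + 112449 = 237717

237717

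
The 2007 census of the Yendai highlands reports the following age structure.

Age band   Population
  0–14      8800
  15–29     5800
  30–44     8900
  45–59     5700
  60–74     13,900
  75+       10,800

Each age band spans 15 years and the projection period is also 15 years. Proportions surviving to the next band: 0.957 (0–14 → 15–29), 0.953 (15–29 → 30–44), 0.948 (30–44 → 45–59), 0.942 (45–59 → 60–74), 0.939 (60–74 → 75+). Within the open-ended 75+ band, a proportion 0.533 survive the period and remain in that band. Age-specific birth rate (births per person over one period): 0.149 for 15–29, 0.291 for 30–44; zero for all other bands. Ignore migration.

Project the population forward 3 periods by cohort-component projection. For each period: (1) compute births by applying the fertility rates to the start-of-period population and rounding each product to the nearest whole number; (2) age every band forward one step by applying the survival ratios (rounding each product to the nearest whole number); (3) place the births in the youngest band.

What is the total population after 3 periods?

36756

Numbering the bands 1..6 from youngest to oldest:
[period 1]
Births: 5800 * 0.149 = 864  |  8900 * 0.291 = 2590 → total 3454
Band 2: 8800 * 0.957 = 8422
Band 3: 5800 * 0.953 = 5527
Band 4: 8900 * 0.948 = 8437
Band 5: 5700 * 0.942 = 5369
Band 6: 13900 * 0.939 + 10800 * 0.533 = 13052 + 5756 = 18808
End of period: [3454, 8422, 5527, 8437, 5369, 18808]
[period 2]
Births: 8422 * 0.149 = 1255  |  5527 * 0.291 = 1608 → total 2863
Band 2: 3454 * 0.957 = 3305
Band 3: 8422 * 0.953 = 8026
Band 4: 5527 * 0.948 = 5240
Band 5: 8437 * 0.942 = 7948
Band 6: 5369 * 0.939 + 18808 * 0.533 = 5041 + 10025 = 15066
End of period: [2863, 3305, 8026, 5240, 7948, 15066]
[period 3]
Births: 3305 * 0.149 = 492  |  8026 * 0.291 = 2336 → total 2828
Band 2: 2863 * 0.957 = 2740
Band 3: 3305 * 0.953 = 3150
Band 4: 8026 * 0.948 = 7609
Band 5: 5240 * 0.942 = 4936
Band 6: 7948 * 0.939 + 15066 * 0.533 = 7463 + 8030 = 15493
End of period: [2828, 2740, 3150, 7609, 4936, 15493]
Total after period 3: 2828 + 2740 + 3150 + 7609 + 4936 + 15493 = 36756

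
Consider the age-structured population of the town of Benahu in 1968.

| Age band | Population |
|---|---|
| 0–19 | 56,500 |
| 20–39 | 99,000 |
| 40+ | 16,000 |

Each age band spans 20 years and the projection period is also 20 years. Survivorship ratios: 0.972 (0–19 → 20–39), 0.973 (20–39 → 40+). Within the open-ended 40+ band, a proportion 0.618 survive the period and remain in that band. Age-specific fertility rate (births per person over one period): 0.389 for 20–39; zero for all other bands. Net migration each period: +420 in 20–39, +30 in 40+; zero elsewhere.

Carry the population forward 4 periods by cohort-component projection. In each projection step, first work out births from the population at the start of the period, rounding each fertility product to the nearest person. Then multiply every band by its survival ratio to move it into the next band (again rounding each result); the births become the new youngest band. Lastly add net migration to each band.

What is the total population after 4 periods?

— Period 1 —
Births: 99000 * 0.389 = 38511
20–39: 56500 * 0.972 = 54918
40+: 99000 * 0.973 + 16000 * 0.618 = 96327 + 9888 = 106215
Net migration: 20–39 + 420 → 55338; 40+ + 30 → 106245
Population now: 0–19=38511, 20–39=55338, 40+=106245
— Period 2 —
Births: 55338 * 0.389 = 21526
20–39: 38511 * 0.972 = 37433
40+: 55338 * 0.973 + 106245 * 0.618 = 53844 + 65659 = 119503
Net migration: 20–39 + 420 → 37853; 40+ + 30 → 119533
Population now: 0–19=21526, 20–39=37853, 40+=119533
— Period 3 —
Births: 37853 * 0.389 = 14725
20–39: 21526 * 0.972 = 20923
40+: 37853 * 0.973 + 119533 * 0.618 = 36831 + 73871 = 110702
Net migration: 20–39 + 420 → 21343; 40+ + 30 → 110732
Population now: 0–19=14725, 20–39=21343, 40+=110732
— Period 4 —
Births: 21343 * 0.389 = 8302
20–39: 14725 * 0.972 = 14313
40+: 21343 * 0.973 + 110732 * 0.618 = 20767 + 68432 = 89199
Net migration: 20–39 + 420 → 14733; 40+ + 30 → 89229
Population now: 0–19=8302, 20–39=14733, 40+=89229
Total after period 4: 8302 + 14733 + 89229 = 112264

112264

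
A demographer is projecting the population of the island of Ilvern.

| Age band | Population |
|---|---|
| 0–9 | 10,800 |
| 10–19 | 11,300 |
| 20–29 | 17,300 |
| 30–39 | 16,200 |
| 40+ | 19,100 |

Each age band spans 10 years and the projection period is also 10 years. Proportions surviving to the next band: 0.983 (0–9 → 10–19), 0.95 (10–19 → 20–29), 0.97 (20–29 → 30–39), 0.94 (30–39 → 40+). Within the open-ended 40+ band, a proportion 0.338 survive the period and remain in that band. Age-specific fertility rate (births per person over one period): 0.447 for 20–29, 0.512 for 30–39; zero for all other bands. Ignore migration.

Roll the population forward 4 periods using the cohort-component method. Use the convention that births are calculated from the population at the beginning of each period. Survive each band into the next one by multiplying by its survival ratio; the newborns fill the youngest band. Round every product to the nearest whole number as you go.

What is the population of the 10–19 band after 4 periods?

(Bands numbered youngest = 1 to oldest = 5.)
Period 1:
Births: 17300 × 0.447 = 7733  |  16200 × 0.512 = 8294 ⇒ total 16027
Band 2: 10800 × 0.983 = 10616
Band 3: 11300 × 0.95 = 10735
Band 4: 17300 × 0.97 = 16781
Band 5: 16200 × 0.94 + 19100 × 0.338 = 15228 + 6456 = 21684
End of period: [16027, 10616, 10735, 16781, 21684]
Period 2:
Births: 10735 × 0.447 = 4799  |  16781 × 0.512 = 8592 ⇒ total 13391
Band 2: 16027 × 0.983 = 15755
Band 3: 10616 × 0.95 = 10085
Band 4: 10735 × 0.97 = 10413
Band 5: 16781 × 0.94 + 21684 × 0.338 = 15774 + 7329 = 23103
End of period: [13391, 15755, 10085, 10413, 23103]
Period 3:
Births: 10085 × 0.447 = 4508  |  10413 × 0.512 = 5331 ⇒ total 9839
Band 2: 13391 × 0.983 = 13163
Band 3: 15755 × 0.95 = 14967
Band 4: 10085 × 0.97 = 9782
Band 5: 10413 × 0.94 + 23103 × 0.338 = 9788 + 7809 = 17597
End of period: [9839, 13163, 14967, 9782, 17597]
Period 4:
Births: 14967 × 0.447 = 6690  |  9782 × 0.512 = 5008 ⇒ total 11698
Band 2: 9839 × 0.983 = 9672
Band 3: 13163 × 0.95 = 12505
Band 4: 14967 × 0.97 = 14518
Band 5: 9782 × 0.94 + 17597 × 0.338 = 9195 + 5948 = 15143
End of period: [11698, 9672, 12505, 14518, 15143]

9672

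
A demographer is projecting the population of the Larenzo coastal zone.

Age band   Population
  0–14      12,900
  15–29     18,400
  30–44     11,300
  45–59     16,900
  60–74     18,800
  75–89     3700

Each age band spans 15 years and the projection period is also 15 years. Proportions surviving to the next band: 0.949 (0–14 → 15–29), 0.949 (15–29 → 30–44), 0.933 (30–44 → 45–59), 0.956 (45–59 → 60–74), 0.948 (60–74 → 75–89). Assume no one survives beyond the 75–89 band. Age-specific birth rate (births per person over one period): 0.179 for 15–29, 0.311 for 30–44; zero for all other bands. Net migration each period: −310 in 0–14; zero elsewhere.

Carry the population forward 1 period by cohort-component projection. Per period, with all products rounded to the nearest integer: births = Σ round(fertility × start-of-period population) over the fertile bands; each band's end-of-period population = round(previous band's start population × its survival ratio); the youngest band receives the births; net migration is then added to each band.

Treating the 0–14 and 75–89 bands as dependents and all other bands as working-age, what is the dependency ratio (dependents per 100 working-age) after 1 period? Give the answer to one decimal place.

— Period 1 —
Births: 18400 × 0.179 = 3294 ; 11300 × 0.311 = 3514 → total 6808
15–29: 12900 × 0.949 = 12242
30–44: 18400 × 0.949 = 17462
45–59: 11300 × 0.933 = 10543
60–74: 16900 × 0.956 = 16156
75–89: 18800 × 0.948 = 17822
Net migration: 0–14 − 310 → 6498
End of period: [6498, 12242, 17462, 10543, 16156, 17822]
Dependents (band 0–14 + band 75–89) = 6498 + 17822 = 24320; working-age = 56403; ratio = 24320/56403 × 100 = 43.1

43.1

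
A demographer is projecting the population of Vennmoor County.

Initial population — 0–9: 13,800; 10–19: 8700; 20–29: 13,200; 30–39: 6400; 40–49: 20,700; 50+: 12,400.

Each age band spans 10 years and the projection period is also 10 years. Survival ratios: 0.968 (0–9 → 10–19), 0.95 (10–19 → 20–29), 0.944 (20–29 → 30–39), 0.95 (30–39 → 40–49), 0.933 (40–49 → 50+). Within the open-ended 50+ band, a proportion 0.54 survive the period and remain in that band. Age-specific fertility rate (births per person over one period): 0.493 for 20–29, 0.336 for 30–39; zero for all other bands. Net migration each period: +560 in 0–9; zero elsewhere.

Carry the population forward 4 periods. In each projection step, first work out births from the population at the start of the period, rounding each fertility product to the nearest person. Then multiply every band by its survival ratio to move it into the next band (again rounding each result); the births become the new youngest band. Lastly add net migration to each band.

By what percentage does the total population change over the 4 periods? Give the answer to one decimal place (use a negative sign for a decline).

-14.9

— Period 1 —
Births: 13200 × 0.493 = 6508 ; 6400 × 0.336 = 2150 → 8658
10–19: 13800 × 0.968 = 13358
20–29: 8700 × 0.95 = 8265
30–39: 13200 × 0.944 = 12461
40–49: 6400 × 0.95 = 6080
50+: 20700 × 0.933 + 12400 × 0.54 = 19313 + 6696 = 26009
Net migration: 0–9 + 560 → 9218
→ [9218, 13358, 8265, 12461, 6080, 26009]
— Period 2 —
Births: 8265 × 0.493 = 4075 ; 12461 × 0.336 = 4187 → 8262
10–19: 9218 × 0.968 = 8923
20–29: 13358 × 0.95 = 12690
30–39: 8265 × 0.944 = 7802
40–49: 12461 × 0.95 = 11838
50+: 6080 × 0.933 + 26009 × 0.54 = 5673 + 14045 = 19718
Net migration: 0–9 + 560 → 8822
→ [8822, 8923, 12690, 7802, 11838, 19718]
— Period 3 —
Births: 12690 × 0.493 = 6256 ; 7802 × 0.336 = 2621 → 8877
10–19: 8822 × 0.968 = 8540
20–29: 8923 × 0.95 = 8477
30–39: 12690 × 0.944 = 11979
40–49: 7802 × 0.95 = 7412
50+: 11838 × 0.933 + 19718 × 0.54 = 11045 + 10648 = 21693
Net migration: 0–9 + 560 → 9437
→ [9437, 8540, 8477, 11979, 7412, 21693]
— Period 4 —
Births: 8477 × 0.493 = 4179 ; 11979 × 0.336 = 4025 → 8204
10–19: 9437 × 0.968 = 9135
20–29: 8540 × 0.95 = 8113
30–39: 8477 × 0.944 = 8002
40–49: 11979 × 0.95 = 11380
50+: 7412 × 0.933 + 21693 × 0.54 = 6915 + 11714 = 18629
Net migration: 0–9 + 560 → 8764
→ [8764, 9135, 8113, 8002, 11380, 18629]
Total: 75200 → 64023; change = -11177; percentage change = -14.9%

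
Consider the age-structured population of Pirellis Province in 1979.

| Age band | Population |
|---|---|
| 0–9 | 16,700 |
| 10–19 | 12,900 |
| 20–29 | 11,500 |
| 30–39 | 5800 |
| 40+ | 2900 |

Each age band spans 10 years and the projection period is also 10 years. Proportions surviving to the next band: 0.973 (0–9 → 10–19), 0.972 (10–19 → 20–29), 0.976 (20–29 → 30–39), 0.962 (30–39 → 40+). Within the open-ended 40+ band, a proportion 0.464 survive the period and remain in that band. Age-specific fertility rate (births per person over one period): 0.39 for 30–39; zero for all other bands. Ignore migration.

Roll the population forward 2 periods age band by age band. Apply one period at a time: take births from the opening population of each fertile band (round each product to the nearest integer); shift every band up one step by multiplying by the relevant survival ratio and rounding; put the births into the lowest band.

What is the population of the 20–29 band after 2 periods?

Numbering the bands 1..5 from youngest to oldest:
Period 1.
Births: 5800 * 0.39 = 2262
Band 2: 16700 * 0.973 = 16249
Band 3: 12900 * 0.972 = 12539
Band 4: 11500 * 0.976 = 11224
Band 5: 5800 * 0.962 + 2900 * 0.464 = 5580 + 1346 = 6926
→ [2262, 16249, 12539, 11224, 6926]
Period 2.
Births: 11224 * 0.39 = 4377
Band 2: 2262 * 0.973 = 2201
Band 3: 16249 * 0.972 = 15794
Band 4: 12539 * 0.976 = 12238
Band 5: 11224 * 0.962 + 6926 * 0.464 = 10797 + 3214 = 14011
→ [4377, 2201, 15794, 12238, 14011]

15794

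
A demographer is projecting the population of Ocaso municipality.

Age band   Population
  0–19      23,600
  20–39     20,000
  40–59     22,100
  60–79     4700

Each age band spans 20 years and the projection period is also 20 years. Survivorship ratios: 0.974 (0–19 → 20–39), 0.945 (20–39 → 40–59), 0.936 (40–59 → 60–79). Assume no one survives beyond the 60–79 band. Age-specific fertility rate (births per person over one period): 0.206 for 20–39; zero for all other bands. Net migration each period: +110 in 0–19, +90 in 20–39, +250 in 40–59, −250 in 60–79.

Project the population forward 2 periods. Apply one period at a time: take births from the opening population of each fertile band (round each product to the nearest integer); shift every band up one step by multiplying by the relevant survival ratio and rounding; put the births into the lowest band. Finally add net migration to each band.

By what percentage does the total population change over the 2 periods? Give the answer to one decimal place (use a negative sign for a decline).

-30.7

Let band 1 be 0–19 through band 4 = 60–79.
Period 1.
Births: 20000 × 0.206 = 4120
Band 2: 23600 × 0.974 = 22986
Band 3: 20000 × 0.945 = 18900
Band 4: 22100 × 0.936 = 20686
Net migration: Band 1 + 110 → 4230; Band 2 + 90 → 23076; Band 3 + 250 → 19150; Band 4 − 250 → 20436
Population now: 0–19=4230, 20–39=23076, 40–59=19150, 60–79=20436
Period 2.
Births: 23076 × 0.206 = 4754
Band 2: 4230 × 0.974 = 4120
Band 3: 23076 × 0.945 = 21807
Band 4: 19150 × 0.936 = 17924
Net migration: Band 1 + 110 → 4864; Band 2 + 90 → 4210; Band 3 + 250 → 22057; Band 4 − 250 → 17674
Population now: 0–19=4864, 20–39=4210, 40–59=22057, 60–79=17674
Total: 70400 → 48805; change = -21595; percentage change = -30.7%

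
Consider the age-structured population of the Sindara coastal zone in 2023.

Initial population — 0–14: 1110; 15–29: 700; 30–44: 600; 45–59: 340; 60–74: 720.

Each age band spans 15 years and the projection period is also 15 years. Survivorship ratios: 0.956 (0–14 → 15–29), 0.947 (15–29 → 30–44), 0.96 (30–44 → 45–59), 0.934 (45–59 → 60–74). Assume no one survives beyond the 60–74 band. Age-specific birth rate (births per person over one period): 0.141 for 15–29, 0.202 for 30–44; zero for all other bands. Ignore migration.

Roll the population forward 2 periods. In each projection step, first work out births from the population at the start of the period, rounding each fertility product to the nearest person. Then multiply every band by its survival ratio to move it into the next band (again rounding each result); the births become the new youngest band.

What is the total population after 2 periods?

[period 1]
Births: 700 × 0.141 = 99, 600 × 0.202 = 121 — total 220
15–29: 1110 × 0.956 = 1061
30–44: 700 × 0.947 = 663
45–59: 600 × 0.96 = 576
60–74: 340 × 0.934 = 318
Population now: 0–14=220, 15–29=1061, 30–44=663, 45–59=576, 60–74=318
[period 2]
Births: 1061 × 0.141 = 150, 663 × 0.202 = 134 — total 284
15–29: 220 × 0.956 = 210
30–44: 1061 × 0.947 = 1005
45–59: 663 × 0.96 = 636
60–74: 576 × 0.934 = 538
Population now: 0–14=284, 15–29=210, 30–44=1005, 45–59=636, 60–74=538
Total after period 2: 284 + 210 + 1005 + 636 + 538 = 2673

2673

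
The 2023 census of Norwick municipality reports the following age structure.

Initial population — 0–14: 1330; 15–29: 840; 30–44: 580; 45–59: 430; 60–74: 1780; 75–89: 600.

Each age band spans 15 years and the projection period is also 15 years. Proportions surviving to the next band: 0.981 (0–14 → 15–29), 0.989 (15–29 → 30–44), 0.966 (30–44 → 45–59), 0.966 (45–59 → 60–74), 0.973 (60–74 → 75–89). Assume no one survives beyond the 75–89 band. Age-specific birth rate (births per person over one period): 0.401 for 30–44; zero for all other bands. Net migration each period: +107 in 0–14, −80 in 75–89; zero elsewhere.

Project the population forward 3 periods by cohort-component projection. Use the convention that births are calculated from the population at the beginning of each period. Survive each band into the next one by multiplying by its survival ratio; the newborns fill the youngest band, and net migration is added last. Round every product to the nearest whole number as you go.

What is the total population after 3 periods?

3856

— Period 1 —
Births: 580 * 0.401 = 233
15–29: 1330 * 0.981 = 1305
30–44: 840 * 0.989 = 831
45–59: 580 * 0.966 = 560
60–74: 430 * 0.966 = 415
75–89: 1780 * 0.973 = 1732
Net migration: 0–14 + 107 → 340; 75–89 − 80 → 1652
→ [340, 1305, 831, 560, 415, 1652]
— Period 2 —
Births: 831 * 0.401 = 333
15–29: 340 * 0.981 = 334
30–44: 1305 * 0.989 = 1291
45–59: 831 * 0.966 = 803
60–74: 560 * 0.966 = 541
75–89: 415 * 0.973 = 404
Net migration: 0–14 + 107 → 440; 75–89 − 80 → 324
→ [440, 334, 1291, 803, 541, 324]
— Period 3 —
Births: 1291 * 0.401 = 518
15–29: 440 * 0.981 = 432
30–44: 334 * 0.989 = 330
45–59: 1291 * 0.966 = 1247
60–74: 803 * 0.966 = 776
75–89: 541 * 0.973 = 526
Net migration: 0–14 + 107 → 625; 75–89 − 80 → 446
→ [625, 432, 330, 1247, 776, 446]
Total after period 3: 625 + 432 + 330 + 1247 + 776 + 446 = 3856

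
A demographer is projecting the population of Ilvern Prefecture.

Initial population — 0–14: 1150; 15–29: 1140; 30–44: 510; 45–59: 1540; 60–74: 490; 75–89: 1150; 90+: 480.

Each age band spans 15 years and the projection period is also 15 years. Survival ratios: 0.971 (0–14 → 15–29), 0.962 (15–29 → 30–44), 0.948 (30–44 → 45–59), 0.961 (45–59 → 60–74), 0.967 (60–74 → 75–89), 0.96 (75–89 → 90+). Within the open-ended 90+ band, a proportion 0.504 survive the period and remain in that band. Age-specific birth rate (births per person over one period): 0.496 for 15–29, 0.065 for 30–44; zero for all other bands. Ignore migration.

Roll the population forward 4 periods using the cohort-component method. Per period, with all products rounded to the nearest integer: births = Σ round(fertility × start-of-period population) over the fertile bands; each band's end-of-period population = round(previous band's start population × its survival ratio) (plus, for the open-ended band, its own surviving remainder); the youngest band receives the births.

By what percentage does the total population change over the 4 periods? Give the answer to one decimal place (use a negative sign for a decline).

After projecting period 1:
Births: 1140 × 0.496 = 565 ; 510 × 0.065 = 33 → 598
15–29: 1150 × 0.971 = 1117
30–44: 1140 × 0.962 = 1097
45–59: 510 × 0.948 = 483
60–74: 1540 × 0.961 = 1480
75–89: 490 × 0.967 = 474
90+: 1150 × 0.96 + 480 × 0.504 = 1104 + 242 = 1346
End of period: [598, 1117, 1097, 483, 1480, 474, 1346]
After projecting period 2:
Births: 1117 × 0.496 = 554 ; 1097 × 0.065 = 71 → 625
15–29: 598 × 0.971 = 581
30–44: 1117 × 0.962 = 1075
45–59: 1097 × 0.948 = 1040
60–74: 483 × 0.961 = 464
75–89: 1480 × 0.967 = 1431
90+: 474 × 0.96 + 1346 × 0.504 = 455 + 678 = 1133
End of period: [625, 581, 1075, 1040, 464, 1431, 1133]
After projecting period 3:
Births: 581 × 0.496 = 288 ; 1075 × 0.065 = 70 → 358
15–29: 625 × 0.971 = 607
30–44: 581 × 0.962 = 559
45–59: 1075 × 0.948 = 1019
60–74: 1040 × 0.961 = 999
75–89: 464 × 0.967 = 449
90+: 1431 × 0.96 + 1133 × 0.504 = 1374 + 571 = 1945
End of period: [358, 607, 559, 1019, 999, 449, 1945]
After projecting period 4:
Births: 607 × 0.496 = 301 ; 559 × 0.065 = 36 → 337
15–29: 358 × 0.971 = 348
30–44: 607 × 0.962 = 584
45–59: 559 × 0.948 = 530
60–74: 1019 × 0.961 = 979
75–89: 999 × 0.967 = 966
90+: 449 × 0.96 + 1945 × 0.504 = 431 + 980 = 1411
End of period: [337, 348, 584, 530, 979, 966, 1411]
Total: 6460 → 5155; change = -1305; percentage change = -20.2%

-20.2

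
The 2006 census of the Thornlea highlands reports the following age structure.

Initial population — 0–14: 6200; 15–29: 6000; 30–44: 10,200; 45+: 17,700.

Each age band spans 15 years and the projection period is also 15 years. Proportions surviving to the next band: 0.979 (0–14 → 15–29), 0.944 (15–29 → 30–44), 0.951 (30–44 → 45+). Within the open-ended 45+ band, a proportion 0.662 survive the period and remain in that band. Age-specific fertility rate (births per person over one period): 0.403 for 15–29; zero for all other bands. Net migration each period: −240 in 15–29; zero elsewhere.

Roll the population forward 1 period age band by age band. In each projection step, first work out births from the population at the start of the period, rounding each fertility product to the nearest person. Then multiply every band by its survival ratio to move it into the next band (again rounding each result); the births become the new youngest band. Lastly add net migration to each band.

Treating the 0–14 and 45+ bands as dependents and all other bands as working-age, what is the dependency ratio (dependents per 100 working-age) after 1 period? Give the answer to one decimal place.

207.4

Let band 1 be 0–14 through band 4 = 45+.
After projecting period 1:
Births: 6000 * 0.403 = 2418
Band 2: 6200 * 0.979 = 6070
Band 3: 6000 * 0.944 = 5664
Band 4: 10200 * 0.951 + 17700 * 0.662 = 9700 + 11717 = 21417
Net migration: Band 2 − 240 → 5830
Giving 2418 / 5830 / 5664 / 21417.
Dependents (band 0–14 + band 45+) = 2418 + 21417 = 23835; working-age = 11494; ratio = 23835/11494 × 100 = 207.4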